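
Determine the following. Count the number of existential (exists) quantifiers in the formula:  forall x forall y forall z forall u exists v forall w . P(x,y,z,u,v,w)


Quantifier prefix: forall x forall y forall z forall u exists v forall w
Mark each quantifier type:
  U U U U E U
Universal count = 5, Existential count = 1
Asked for existential (exists) quantifiers: 1

1


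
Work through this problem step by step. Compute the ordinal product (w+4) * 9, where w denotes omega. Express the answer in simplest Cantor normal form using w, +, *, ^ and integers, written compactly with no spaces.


Compute (w+4) * 9.
Ordinal * is associative and left-distributive over +, but NOT commutative; for finite n>1, n*w = w but w*n stays w*n.
(w+4) * 9 = (w+4) repeated 9 times. Each intermediate +4 is absorbed by the following w; only the last survives: w*9+4.
Result = w*9+4

w*9+4


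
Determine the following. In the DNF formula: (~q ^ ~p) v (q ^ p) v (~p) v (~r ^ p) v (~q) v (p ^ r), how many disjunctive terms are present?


A DNF formula is a disjunction of terms (conjunctions).
Terms are separated by v.
Counting the disjuncts: 6 terms.

6


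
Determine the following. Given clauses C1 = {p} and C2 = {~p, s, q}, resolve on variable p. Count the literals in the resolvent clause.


Remove p from C1 and ~p from C2.
C1 remainder: {}
C2 remainder: {s, q}
Union (resolvent): {q, s}
Resolvent has 2 literal(s).

2


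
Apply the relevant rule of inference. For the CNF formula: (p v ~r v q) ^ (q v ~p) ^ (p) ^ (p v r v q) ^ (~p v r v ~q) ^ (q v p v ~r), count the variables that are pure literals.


Check each variable for pure literal status:
p: mixed (not pure)
q: mixed (not pure)
r: mixed (not pure)
Pure literal count = 0

0


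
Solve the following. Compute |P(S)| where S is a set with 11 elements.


The power set of a set with n elements has 2^n elements.
|P(S)| = 2^11 = 2048

2048


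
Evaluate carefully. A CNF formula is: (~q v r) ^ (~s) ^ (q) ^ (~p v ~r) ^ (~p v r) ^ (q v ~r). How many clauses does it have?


A CNF formula is a conjunction of clauses.
Clauses are separated by ^.
Counting the conjuncts: 6 clauses.

6


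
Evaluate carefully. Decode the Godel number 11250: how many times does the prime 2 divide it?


Factorize 11250 by dividing by 2 repeatedly.
Division steps: 2 divides 11250 exactly 1 time(s).
Exponent of 2 = 1

1


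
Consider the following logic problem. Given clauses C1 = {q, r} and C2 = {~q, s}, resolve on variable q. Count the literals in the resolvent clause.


Remove q from C1 and ~q from C2.
C1 remainder: {r}
C2 remainder: {s}
Union (resolvent): {r, s}
Resolvent has 2 literal(s).

2


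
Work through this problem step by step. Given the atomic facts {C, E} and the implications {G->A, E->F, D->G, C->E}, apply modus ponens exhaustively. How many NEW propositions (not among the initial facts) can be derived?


Initial facts: {C, E}
Apply modus ponens to closure:
  E and E->F  =>  F
Final known: {C, E, F}
New propositions: {F}
Count = 1

1


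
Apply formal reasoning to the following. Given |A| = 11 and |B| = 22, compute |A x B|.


The Cartesian product A x B contains all ordered pairs (a, b).
|A x B| = |A| * |B| = 11 * 22 = 242

242


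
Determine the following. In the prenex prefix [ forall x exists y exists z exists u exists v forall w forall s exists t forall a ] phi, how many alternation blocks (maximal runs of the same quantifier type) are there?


Quantifier-type sequence: A E E E E A A E A  (A=forall, E=exists)
Group into maximal same-type runs:
  Ax1 | Ex4 | Ax2 | Ex1 | Ax1
Number of blocks = 5

5


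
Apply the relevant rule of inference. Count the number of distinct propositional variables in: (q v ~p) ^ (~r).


Identify each variable that appears in the formula.
Variables found: p, q, r
Count = 3

3


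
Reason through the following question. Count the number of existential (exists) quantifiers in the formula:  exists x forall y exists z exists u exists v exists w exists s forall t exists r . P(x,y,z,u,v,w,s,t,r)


Quantifier prefix: exists x forall y exists z exists u exists v exists w exists s forall t exists r
Mark each quantifier type:
  E U E E E E E U E
Universal count = 2, Existential count = 7
Asked for existential (exists) quantifiers: 7

7


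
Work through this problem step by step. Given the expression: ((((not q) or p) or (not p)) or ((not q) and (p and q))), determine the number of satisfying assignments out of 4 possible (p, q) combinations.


Check all 4 assignments:
p=0, q=0: 1
p=0, q=1: 1
p=1, q=0: 1
p=1, q=1: 1
Count of True = 4

4


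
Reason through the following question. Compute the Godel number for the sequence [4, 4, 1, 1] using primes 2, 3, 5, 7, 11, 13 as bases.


Encode each element as an exponent of the corresponding prime:
  2^4 = 16
  3^4 = 81
  5^1 = 5
  7^1 = 7
Product = 16 * 81 * 5 * 7 = 45360

45360


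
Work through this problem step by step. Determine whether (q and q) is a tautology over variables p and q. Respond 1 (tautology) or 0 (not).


Check all 4 assignments:
p=0, q=0: 0
p=0, q=1: 1
p=1, q=0: 0
p=1, q=1: 1
Satisfying count = 2/4.
Tautology iff count = 4: no.

0


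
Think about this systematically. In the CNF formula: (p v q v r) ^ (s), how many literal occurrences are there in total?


Counting literals in each clause:
Clause 1: 3 literal(s)
Clause 2: 1 literal(s)
Total = 4

4


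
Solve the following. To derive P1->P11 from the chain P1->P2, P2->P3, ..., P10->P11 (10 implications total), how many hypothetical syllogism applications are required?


With 10 implications in a chain connecting 11 propositions:
P1->P2, P2->P3, ..., P10->P11
Steps needed = (number of implications) - 1 = 10 - 1 = 9

9


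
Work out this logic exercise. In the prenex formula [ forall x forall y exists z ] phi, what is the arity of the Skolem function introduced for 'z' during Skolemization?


Quantifier prefix: forall x forall y exists z
'z' is existentially quantified at position 3.
Universal variables preceding it: x, y
Skolem function arity = 2

2


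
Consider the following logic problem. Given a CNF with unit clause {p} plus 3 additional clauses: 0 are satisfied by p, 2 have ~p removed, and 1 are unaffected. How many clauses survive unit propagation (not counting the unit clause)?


Satisfied (removed): 0
Shortened (remain): 2
Unchanged (remain): 1
Remaining = 2 + 1 = 3

3


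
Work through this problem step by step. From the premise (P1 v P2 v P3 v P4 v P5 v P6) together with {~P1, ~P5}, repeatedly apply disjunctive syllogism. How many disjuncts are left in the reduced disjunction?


Original disjuncts (6): P1, P2, P3, P4, P5, P6
Negated (eliminate): ~P1, ~P5
Remaining disjuncts: P2, P3, P4, P6
Count = 6 - 2 = 4

4


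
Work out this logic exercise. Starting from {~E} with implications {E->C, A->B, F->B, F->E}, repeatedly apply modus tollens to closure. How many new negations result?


Initial negated facts: {~E}
Apply modus tollens to closure:
  ~E and F->E  =>  ~F
Final negated: {~E, ~F}
New negations: {~F}
Count = 1

1


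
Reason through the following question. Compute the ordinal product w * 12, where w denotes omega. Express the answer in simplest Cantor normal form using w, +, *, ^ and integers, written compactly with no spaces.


Compute w * 12.
Ordinal * is associative and left-distributive over +, but NOT commutative; for finite n>1, n*w = w but w*n stays w*n.
w * 12 means 12 copies of w concatenated: w*12.
Result = w*12

w*12


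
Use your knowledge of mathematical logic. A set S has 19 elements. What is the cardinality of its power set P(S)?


The power set of a set with n elements has 2^n elements.
|P(S)| = 2^19 = 524288

524288


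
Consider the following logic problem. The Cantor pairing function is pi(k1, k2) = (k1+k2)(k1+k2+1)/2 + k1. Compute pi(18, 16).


k1 + k2 = 34
(k1+k2)(k1+k2+1)/2 = 34 * 35 / 2 = 595
pi = 595 + 18 = 613

613


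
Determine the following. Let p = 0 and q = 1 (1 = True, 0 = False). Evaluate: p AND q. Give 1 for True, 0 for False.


p = 0, q = 1
Operation: p AND q
Evaluate: 0 AND 1 = 0

0


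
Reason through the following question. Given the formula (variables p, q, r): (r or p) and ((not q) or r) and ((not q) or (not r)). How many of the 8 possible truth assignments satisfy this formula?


Evaluate all 8 assignments for p, q, r:
p=0, q=0, r=0: 0
p=0, q=0, r=1: 1
p=0, q=1, r=0: 0
p=0, q=1, r=1: 0
p=1, q=0, r=0: 1
p=1, q=0, r=1: 1
p=1, q=1, r=0: 0
p=1, q=1, r=1: 0
Satisfying count = 3

3


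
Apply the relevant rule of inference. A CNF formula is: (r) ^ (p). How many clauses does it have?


A CNF formula is a conjunction of clauses.
Clauses are separated by ^.
Counting the conjuncts: 2 clauses.

2


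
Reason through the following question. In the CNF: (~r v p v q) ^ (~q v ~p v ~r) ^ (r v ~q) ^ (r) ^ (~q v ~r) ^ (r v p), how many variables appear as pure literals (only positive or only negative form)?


Check each variable for pure literal status:
p: mixed (not pure)
q: mixed (not pure)
r: mixed (not pure)
Pure literal count = 0

0


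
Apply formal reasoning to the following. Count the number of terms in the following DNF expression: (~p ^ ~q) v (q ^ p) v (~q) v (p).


A DNF formula is a disjunction of terms (conjunctions).
Terms are separated by v.
Counting the disjuncts: 4 terms.

4


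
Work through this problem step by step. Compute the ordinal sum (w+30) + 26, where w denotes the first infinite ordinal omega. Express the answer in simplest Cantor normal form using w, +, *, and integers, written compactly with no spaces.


Compute (w+30) + 26.
Ordinal + is associative but NOT commutative; for finite n>0, n + w = w but w + n stays w+n.
By associativity: (w+30) + 26 = w + (30+26) = w+56.
Result = w+56

w+56


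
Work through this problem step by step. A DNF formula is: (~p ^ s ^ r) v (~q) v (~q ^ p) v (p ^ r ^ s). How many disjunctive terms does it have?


A DNF formula is a disjunction of terms (conjunctions).
Terms are separated by v.
Counting the disjuncts: 4 terms.

4


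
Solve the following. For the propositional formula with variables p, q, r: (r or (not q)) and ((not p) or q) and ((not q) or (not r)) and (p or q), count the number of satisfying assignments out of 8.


Evaluate all 8 assignments for p, q, r:
p=0, q=0, r=0: 0
p=0, q=0, r=1: 0
p=0, q=1, r=0: 0
p=0, q=1, r=1: 0
p=1, q=0, r=0: 0
p=1, q=0, r=1: 0
p=1, q=1, r=0: 0
p=1, q=1, r=1: 0
Satisfying count = 0

0


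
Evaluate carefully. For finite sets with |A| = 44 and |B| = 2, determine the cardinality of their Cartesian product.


The Cartesian product A x B contains all ordered pairs (a, b).
|A x B| = |A| * |B| = 44 * 2 = 88

88


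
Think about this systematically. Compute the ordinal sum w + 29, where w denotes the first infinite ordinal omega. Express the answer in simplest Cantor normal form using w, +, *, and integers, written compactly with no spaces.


Compute w + 29.
Ordinal + is associative but NOT commutative; for finite n>0, n + w = w but w + n stays w+n.
w + 29 is already in normal form (a successor ordinal beyond w).
Result = w+29

w+29


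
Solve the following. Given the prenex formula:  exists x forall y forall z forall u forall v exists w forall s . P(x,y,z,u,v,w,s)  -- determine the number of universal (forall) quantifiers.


Quantifier prefix: exists x forall y forall z forall u forall v exists w forall s
Mark each quantifier type:
  E U U U U E U
Universal count = 5, Existential count = 2
Asked for universal (forall) quantifiers: 5

5


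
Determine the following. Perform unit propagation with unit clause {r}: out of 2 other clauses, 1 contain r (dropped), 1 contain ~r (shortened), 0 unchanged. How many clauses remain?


Satisfied (removed): 1
Shortened (remain): 1
Unchanged (remain): 0
Remaining = 1 + 0 = 1

1


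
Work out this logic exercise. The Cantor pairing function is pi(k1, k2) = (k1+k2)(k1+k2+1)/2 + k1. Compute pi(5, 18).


k1 + k2 = 23
(k1+k2)(k1+k2+1)/2 = 23 * 24 / 2 = 276
pi = 276 + 5 = 281

281


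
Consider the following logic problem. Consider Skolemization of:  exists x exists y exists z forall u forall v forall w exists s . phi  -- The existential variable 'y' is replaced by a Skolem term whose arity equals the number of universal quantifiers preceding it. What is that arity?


Quantifier prefix: exists x exists y exists z forall u forall v forall w exists s
'y' is existentially quantified at position 2.
No universal quantifiers precede it.
Skolem function arity = 0 (a Skolem constant)

0


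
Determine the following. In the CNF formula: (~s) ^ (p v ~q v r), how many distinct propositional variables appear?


Identify each variable that appears in the formula.
Variables found: p, q, r, s
Count = 4

4


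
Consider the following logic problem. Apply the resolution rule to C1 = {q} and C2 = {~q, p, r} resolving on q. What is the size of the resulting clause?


Remove q from C1 and ~q from C2.
C1 remainder: {}
C2 remainder: {p, r}
Union (resolvent): {p, r}
Resolvent has 2 literal(s).

2


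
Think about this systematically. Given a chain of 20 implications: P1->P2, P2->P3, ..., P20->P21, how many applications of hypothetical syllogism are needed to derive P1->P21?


With 20 implications in a chain connecting 21 propositions:
P1->P2, P2->P3, ..., P20->P21
Steps needed = (number of implications) - 1 = 20 - 1 = 19

19


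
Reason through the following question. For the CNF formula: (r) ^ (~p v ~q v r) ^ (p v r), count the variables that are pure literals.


Check each variable for pure literal status:
p: mixed (not pure)
q: pure negative
r: pure positive
Pure literal count = 2

2


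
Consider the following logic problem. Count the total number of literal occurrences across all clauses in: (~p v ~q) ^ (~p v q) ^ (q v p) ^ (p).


Counting literals in each clause:
Clause 1: 2 literal(s)
Clause 2: 2 literal(s)
Clause 3: 2 literal(s)
Clause 4: 1 literal(s)
Total = 7

7


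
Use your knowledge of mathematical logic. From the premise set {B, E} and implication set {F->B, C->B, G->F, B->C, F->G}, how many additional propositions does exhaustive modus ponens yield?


Initial facts: {B, E}
Apply modus ponens to closure:
  B and B->C  =>  C
Final known: {B, C, E}
New propositions: {C}
Count = 1

1


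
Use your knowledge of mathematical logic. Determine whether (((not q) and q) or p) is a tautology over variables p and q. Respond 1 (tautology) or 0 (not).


Check all 4 assignments:
p=0, q=0: 0
p=0, q=1: 0
p=1, q=0: 1
p=1, q=1: 1
Satisfying count = 2/4.
Tautology iff count = 4: no.

0


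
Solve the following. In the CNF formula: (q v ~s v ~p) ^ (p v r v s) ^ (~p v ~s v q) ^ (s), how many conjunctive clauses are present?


A CNF formula is a conjunction of clauses.
Clauses are separated by ^.
Counting the conjuncts: 4 clauses.

4


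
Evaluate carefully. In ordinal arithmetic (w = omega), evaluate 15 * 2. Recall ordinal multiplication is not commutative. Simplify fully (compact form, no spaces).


Compute 15 * 2.
Ordinal * is associative and left-distributive over +, but NOT commutative; for finite n>1, n*w = w but w*n stays w*n.
Both finite; ordinal * agrees with natural *: 15 * 2 = 30.
Result = 30

30


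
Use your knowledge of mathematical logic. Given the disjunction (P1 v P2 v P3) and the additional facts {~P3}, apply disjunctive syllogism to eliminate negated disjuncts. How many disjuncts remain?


Original disjuncts (3): P1, P2, P3
Negated (eliminate): ~P3
Remaining disjuncts: P1, P2
Count = 3 - 1 = 2

2


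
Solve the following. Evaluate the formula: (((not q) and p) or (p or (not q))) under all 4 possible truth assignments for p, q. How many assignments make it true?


Check all 4 assignments:
p=0, q=0: 1
p=0, q=1: 0
p=1, q=0: 1
p=1, q=1: 1
Count of True = 3

3


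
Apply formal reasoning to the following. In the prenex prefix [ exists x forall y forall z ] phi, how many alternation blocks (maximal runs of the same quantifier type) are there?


Quantifier-type sequence: E A A  (A=forall, E=exists)
Group into maximal same-type runs:
  Ex1 | Ax2
Number of blocks = 2

2


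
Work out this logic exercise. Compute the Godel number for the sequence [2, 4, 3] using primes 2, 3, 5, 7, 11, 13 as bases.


Encode each element as an exponent of the corresponding prime:
  2^2 = 4
  3^4 = 81
  5^3 = 125
Product = 4 * 81 * 125 = 40500

40500


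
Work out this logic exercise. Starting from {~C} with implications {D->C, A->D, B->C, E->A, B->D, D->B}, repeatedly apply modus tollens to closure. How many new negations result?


Initial negated facts: {~C}
Apply modus tollens to closure:
  ~C and D->C  =>  ~D
  ~D and A->D  =>  ~A
  ~C and B->C  =>  ~B
  ~A and E->A  =>  ~E
Final negated: {~A, ~B, ~C, ~D, ~E}
New negations: {~A, ~B, ~D, ~E}
Count = 4

4


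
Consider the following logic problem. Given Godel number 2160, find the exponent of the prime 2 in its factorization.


Factorize 2160 by dividing by 2 repeatedly.
Division steps: 2 divides 2160 exactly 4 time(s).
Exponent of 2 = 4

4


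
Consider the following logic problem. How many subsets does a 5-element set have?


The power set of a set with n elements has 2^n elements.
|P(S)| = 2^5 = 32

32


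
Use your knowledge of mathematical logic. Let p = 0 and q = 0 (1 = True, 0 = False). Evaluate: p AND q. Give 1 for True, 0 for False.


p = 0, q = 0
Operation: p AND q
Evaluate: 0 AND 0 = 0

0


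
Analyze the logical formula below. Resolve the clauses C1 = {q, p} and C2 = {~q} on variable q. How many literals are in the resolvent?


Remove q from C1 and ~q from C2.
C1 remainder: {p}
C2 remainder: {}
Union (resolvent): {p}
Resolvent has 1 literal(s).

1


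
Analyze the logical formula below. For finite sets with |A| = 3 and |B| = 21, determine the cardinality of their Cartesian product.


The Cartesian product A x B contains all ordered pairs (a, b).
|A x B| = |A| * |B| = 3 * 21 = 63

63


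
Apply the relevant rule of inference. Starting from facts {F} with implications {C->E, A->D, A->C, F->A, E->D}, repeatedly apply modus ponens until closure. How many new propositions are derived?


Initial facts: {F}
Apply modus ponens to closure:
  F and F->A  =>  A
  A and A->D  =>  D
  A and A->C  =>  C
  C and C->E  =>  E
Final known: {A, C, D, E, F}
New propositions: {A, C, D, E}
Count = 4

4


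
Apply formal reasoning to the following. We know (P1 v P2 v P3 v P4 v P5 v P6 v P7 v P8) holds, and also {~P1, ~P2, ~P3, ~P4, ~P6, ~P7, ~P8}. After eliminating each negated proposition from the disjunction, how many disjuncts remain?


Original disjuncts (8): P1, P2, P3, P4, P5, P6, P7, P8
Negated (eliminate): ~P1, ~P2, ~P3, ~P4, ~P6, ~P7, ~P8
Remaining disjuncts: P5
Count = 8 - 7 = 1

1


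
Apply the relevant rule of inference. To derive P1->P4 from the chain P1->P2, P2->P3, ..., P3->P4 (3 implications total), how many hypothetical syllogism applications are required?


With 3 implications in a chain connecting 4 propositions:
P1->P2, P2->P3, ..., P3->P4
Steps needed = (number of implications) - 1 = 3 - 1 = 2

2


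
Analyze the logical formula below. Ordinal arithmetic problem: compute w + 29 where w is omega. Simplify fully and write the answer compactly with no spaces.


Compute w + 29.
Ordinal + is associative but NOT commutative; for finite n>0, n + w = w but w + n stays w+n.
w + 29 is already in normal form (a successor ordinal beyond w).
Result = w+29

w+29


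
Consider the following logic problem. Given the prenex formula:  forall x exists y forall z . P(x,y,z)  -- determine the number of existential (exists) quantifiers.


Quantifier prefix: forall x exists y forall z
Mark each quantifier type:
  U E U
Universal count = 2, Existential count = 1
Asked for existential (exists) quantifiers: 1

1


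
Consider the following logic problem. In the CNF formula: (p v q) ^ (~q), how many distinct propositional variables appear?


Identify each variable that appears in the formula.
Variables found: p, q
Count = 2

2


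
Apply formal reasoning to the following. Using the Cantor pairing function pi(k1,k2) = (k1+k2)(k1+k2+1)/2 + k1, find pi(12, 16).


k1 + k2 = 28
(k1+k2)(k1+k2+1)/2 = 28 * 29 / 2 = 406
pi = 406 + 12 = 418

418


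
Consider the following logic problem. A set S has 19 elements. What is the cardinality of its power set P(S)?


The power set of a set with n elements has 2^n elements.
|P(S)| = 2^19 = 524288

524288


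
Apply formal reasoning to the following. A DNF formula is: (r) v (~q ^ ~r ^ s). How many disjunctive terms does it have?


A DNF formula is a disjunction of terms (conjunctions).
Terms are separated by v.
Counting the disjuncts: 2 terms.

2


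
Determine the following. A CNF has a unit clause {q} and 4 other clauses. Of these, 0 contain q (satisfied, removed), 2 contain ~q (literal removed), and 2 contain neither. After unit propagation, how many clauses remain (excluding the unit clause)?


Satisfied (removed): 0
Shortened (remain): 2
Unchanged (remain): 2
Remaining = 2 + 2 = 4

4


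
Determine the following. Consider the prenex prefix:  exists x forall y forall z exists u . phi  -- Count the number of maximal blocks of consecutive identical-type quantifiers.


Quantifier-type sequence: E A A E  (A=forall, E=exists)
Group into maximal same-type runs:
  Ex1 | Ax2 | Ex1
Number of blocks = 3

3


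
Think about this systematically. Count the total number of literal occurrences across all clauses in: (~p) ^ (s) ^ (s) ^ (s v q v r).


Counting literals in each clause:
Clause 1: 1 literal(s)
Clause 2: 1 literal(s)
Clause 3: 1 literal(s)
Clause 4: 3 literal(s)
Total = 6

6


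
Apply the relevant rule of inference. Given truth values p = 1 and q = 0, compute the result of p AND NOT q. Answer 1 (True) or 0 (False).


p = 1, q = 0
Operation: p AND NOT q
Evaluate: 1 AND NOT 0 = 1

1


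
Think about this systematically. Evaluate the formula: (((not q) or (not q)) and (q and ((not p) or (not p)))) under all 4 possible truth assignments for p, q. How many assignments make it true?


Check all 4 assignments:
p=0, q=0: 0
p=0, q=1: 0
p=1, q=0: 0
p=1, q=1: 0
Count of True = 0

0


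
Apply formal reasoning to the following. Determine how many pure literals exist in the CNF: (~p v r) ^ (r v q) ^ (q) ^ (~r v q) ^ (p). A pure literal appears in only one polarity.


Check each variable for pure literal status:
p: mixed (not pure)
q: pure positive
r: mixed (not pure)
Pure literal count = 1

1


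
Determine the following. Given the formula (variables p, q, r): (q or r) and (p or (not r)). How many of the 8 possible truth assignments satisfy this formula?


Evaluate all 8 assignments for p, q, r:
p=0, q=0, r=0: 0
p=0, q=0, r=1: 0
p=0, q=1, r=0: 1
p=0, q=1, r=1: 0
p=1, q=0, r=0: 0
p=1, q=0, r=1: 1
p=1, q=1, r=0: 1
p=1, q=1, r=1: 1
Satisfying count = 4

4


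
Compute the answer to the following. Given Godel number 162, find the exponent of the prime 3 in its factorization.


Factorize 162 by dividing by 3 repeatedly.
Division steps: 3 divides 162 exactly 4 time(s).
Exponent of 3 = 4

4


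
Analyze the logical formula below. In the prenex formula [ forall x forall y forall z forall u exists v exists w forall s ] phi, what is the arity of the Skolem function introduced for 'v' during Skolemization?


Quantifier prefix: forall x forall y forall z forall u exists v exists w forall s
'v' is existentially quantified at position 5.
Universal variables preceding it: x, y, z, u
Skolem function arity = 4

4


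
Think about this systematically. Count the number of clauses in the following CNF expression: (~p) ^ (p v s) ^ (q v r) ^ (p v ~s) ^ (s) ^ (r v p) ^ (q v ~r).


A CNF formula is a conjunction of clauses.
Clauses are separated by ^.
Counting the conjuncts: 7 clauses.

7


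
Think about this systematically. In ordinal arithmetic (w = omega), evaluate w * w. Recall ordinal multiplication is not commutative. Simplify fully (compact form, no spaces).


Compute w * w.
Ordinal * is associative and left-distributive over +, but NOT commutative; for finite n>1, n*w = w but w*n stays w*n.
w * w = w^2 by definition.
Result = w^2

w^2


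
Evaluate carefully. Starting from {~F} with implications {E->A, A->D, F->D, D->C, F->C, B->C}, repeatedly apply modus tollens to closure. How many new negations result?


Initial negated facts: {~F}
Apply modus tollens to closure:
  (no implication fires)
Final negated: {~F}
New negations: {(none)}
Count = 0

0


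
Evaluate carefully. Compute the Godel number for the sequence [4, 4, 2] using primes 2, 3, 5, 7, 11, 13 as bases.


Encode each element as an exponent of the corresponding prime:
  2^4 = 16
  3^4 = 81
  5^2 = 25
Product = 16 * 81 * 25 = 32400

32400


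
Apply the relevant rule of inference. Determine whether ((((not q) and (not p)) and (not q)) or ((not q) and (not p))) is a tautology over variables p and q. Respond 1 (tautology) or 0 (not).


Check all 4 assignments:
p=0, q=0: 1
p=0, q=1: 0
p=1, q=0: 0
p=1, q=1: 0
Satisfying count = 1/4.
Tautology iff count = 4: no.

0


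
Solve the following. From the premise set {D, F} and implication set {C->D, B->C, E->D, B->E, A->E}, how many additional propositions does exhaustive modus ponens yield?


Initial facts: {D, F}
Apply modus ponens to closure:
  (no implication fires)
Final known: {D, F}
New propositions: {(none)}
Count = 0

0


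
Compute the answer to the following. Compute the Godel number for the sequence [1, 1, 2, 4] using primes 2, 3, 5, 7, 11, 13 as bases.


Encode each element as an exponent of the corresponding prime:
  2^1 = 2
  3^1 = 3
  5^2 = 25
  7^4 = 2401
Product = 2 * 3 * 25 * 2401 = 360150

360150


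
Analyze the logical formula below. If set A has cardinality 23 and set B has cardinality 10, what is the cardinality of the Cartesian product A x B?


The Cartesian product A x B contains all ordered pairs (a, b).
|A x B| = |A| * |B| = 23 * 10 = 230

230


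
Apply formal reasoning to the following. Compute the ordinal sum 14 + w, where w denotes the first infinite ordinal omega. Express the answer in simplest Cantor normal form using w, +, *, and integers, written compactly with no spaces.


Compute 14 + w.
Ordinal + is associative but NOT commutative; for finite n>0, n + w = w but w + n stays w+n.
Any finite left addend is absorbed by w on the right: 14 + w = w.
Result = w

w


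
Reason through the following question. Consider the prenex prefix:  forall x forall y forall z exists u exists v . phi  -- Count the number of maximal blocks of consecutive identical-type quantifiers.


Quantifier-type sequence: A A A E E  (A=forall, E=exists)
Group into maximal same-type runs:
  Ax3 | Ex2
Number of blocks = 2

2


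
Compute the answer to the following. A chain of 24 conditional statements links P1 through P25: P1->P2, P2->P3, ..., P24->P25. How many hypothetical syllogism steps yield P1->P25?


With 24 implications in a chain connecting 25 propositions:
P1->P2, P2->P3, ..., P24->P25
Steps needed = (number of implications) - 1 = 24 - 1 = 23

23


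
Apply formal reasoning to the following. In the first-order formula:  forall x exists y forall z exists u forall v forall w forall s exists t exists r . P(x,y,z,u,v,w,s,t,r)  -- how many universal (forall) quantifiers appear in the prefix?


Quantifier prefix: forall x exists y forall z exists u forall v forall w forall s exists t exists r
Mark each quantifier type:
  U E U E U U U E E
Universal count = 5, Existential count = 4
Asked for universal (forall) quantifiers: 5

5


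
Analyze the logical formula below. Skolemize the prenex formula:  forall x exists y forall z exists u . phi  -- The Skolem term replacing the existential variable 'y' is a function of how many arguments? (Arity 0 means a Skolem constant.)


Quantifier prefix: forall x exists y forall z exists u
'y' is existentially quantified at position 2.
Universal variables preceding it: x
Skolem function arity = 1

1


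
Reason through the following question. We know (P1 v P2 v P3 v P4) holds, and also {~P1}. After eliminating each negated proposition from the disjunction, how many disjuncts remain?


Original disjuncts (4): P1, P2, P3, P4
Negated (eliminate): ~P1
Remaining disjuncts: P2, P3, P4
Count = 4 - 1 = 3

3


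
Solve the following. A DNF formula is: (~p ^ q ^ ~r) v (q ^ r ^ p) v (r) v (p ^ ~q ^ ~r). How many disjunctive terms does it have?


A DNF formula is a disjunction of terms (conjunctions).
Terms are separated by v.
Counting the disjuncts: 4 terms.

4


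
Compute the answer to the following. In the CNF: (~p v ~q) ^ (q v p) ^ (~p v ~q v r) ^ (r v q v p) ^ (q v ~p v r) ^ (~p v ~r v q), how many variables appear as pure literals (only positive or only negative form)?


Check each variable for pure literal status:
p: mixed (not pure)
q: mixed (not pure)
r: mixed (not pure)
Pure literal count = 0

0


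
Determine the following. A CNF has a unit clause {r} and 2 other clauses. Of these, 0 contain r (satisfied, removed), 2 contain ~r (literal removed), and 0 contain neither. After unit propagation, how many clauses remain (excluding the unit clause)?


Satisfied (removed): 0
Shortened (remain): 2
Unchanged (remain): 0
Remaining = 2 + 0 = 2

2


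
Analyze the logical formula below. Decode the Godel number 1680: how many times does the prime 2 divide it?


Factorize 1680 by dividing by 2 repeatedly.
Division steps: 2 divides 1680 exactly 4 time(s).
Exponent of 2 = 4

4


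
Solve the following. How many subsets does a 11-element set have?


The power set of a set with n elements has 2^n elements.
|P(S)| = 2^11 = 2048

2048


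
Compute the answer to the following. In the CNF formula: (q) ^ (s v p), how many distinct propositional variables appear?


Identify each variable that appears in the formula.
Variables found: p, q, s
Count = 3

3


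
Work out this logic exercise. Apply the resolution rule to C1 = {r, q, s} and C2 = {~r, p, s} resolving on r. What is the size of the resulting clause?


Remove r from C1 and ~r from C2.
C1 remainder: {q, s}
C2 remainder: {p, s}
Union (resolvent): {p, q, s}
Resolvent has 3 literal(s).

3


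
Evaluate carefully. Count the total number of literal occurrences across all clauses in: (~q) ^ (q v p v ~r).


Counting literals in each clause:
Clause 1: 1 literal(s)
Clause 2: 3 literal(s)
Total = 4

4


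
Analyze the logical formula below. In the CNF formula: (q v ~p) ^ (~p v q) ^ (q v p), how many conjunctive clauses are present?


A CNF formula is a conjunction of clauses.
Clauses are separated by ^.
Counting the conjuncts: 3 clauses.

3


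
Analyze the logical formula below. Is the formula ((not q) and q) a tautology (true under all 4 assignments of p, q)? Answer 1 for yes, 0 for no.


Check all 4 assignments:
p=0, q=0: 0
p=0, q=1: 0
p=1, q=0: 0
p=1, q=1: 0
Satisfying count = 0/4.
Tautology iff count = 4: no.

0


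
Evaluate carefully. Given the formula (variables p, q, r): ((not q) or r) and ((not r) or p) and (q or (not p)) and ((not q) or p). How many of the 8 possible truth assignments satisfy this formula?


Evaluate all 8 assignments for p, q, r:
p=0, q=0, r=0: 1
p=0, q=0, r=1: 0
p=0, q=1, r=0: 0
p=0, q=1, r=1: 0
p=1, q=0, r=0: 0
p=1, q=0, r=1: 0
p=1, q=1, r=0: 0
p=1, q=1, r=1: 1
Satisfying count = 2

2


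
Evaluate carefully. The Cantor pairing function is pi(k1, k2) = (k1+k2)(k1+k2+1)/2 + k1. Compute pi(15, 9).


k1 + k2 = 24
(k1+k2)(k1+k2+1)/2 = 24 * 25 / 2 = 300
pi = 300 + 15 = 315

315


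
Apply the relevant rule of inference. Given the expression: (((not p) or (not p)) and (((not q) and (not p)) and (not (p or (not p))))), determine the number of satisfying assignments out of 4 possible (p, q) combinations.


Check all 4 assignments:
p=0, q=0: 0
p=0, q=1: 0
p=1, q=0: 0
p=1, q=1: 0
Count of True = 0

0


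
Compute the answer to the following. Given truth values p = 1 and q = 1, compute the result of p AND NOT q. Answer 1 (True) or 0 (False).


p = 1, q = 1
Operation: p AND NOT q
Evaluate: 1 AND NOT 1 = 0

0


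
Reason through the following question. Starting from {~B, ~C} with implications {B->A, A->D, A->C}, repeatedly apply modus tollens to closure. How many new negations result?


Initial negated facts: {~B, ~C}
Apply modus tollens to closure:
  ~C and A->C  =>  ~A
Final negated: {~A, ~B, ~C}
New negations: {~A}
Count = 1

1


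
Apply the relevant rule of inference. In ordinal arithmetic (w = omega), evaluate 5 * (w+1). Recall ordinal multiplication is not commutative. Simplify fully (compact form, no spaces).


Compute 5 * (w+1).
Ordinal * is associative and left-distributive over +, but NOT commutative; for finite n>1, n*w = w but w*n stays w*n.
By left-distributivity: 5 * (w+1) = 5*w + 5*1 = w + 5 = w+5.
Result = w+5

w+5


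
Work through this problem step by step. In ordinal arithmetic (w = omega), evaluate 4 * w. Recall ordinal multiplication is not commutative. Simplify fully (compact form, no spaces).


Compute 4 * w.
Ordinal * is associative and left-distributive over +, but NOT commutative; for finite n>1, n*w = w but w*n stays w*n.
For finite n>0, n * w = sup{n*k : k<w} = w. So 4 * w = w.
Result = w

w


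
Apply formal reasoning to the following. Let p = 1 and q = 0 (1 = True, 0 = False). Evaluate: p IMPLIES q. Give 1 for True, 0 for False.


p = 1, q = 0
Operation: p IMPLIES q
Evaluate: 1 IMPLIES 0 = 0

0


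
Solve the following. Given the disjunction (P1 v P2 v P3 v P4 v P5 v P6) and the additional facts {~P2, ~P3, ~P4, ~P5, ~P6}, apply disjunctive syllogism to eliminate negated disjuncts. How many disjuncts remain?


Original disjuncts (6): P1, P2, P3, P4, P5, P6
Negated (eliminate): ~P2, ~P3, ~P4, ~P5, ~P6
Remaining disjuncts: P1
Count = 6 - 5 = 1

1


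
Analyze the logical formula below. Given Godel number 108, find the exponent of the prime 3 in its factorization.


Factorize 108 by dividing by 3 repeatedly.
Division steps: 3 divides 108 exactly 3 time(s).
Exponent of 3 = 3

3


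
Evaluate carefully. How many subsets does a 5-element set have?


The power set of a set with n elements has 2^n elements.
|P(S)| = 2^5 = 32

32


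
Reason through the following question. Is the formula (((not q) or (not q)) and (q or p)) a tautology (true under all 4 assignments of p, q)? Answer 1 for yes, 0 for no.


Check all 4 assignments:
p=0, q=0: 0
p=0, q=1: 0
p=1, q=0: 1
p=1, q=1: 0
Satisfying count = 1/4.
Tautology iff count = 4: no.

0


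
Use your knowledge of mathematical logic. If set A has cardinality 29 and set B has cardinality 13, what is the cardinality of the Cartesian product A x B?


The Cartesian product A x B contains all ordered pairs (a, b).
|A x B| = |A| * |B| = 29 * 13 = 377

377


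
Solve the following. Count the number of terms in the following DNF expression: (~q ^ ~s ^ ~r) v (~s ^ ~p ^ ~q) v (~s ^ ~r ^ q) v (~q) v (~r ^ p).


A DNF formula is a disjunction of terms (conjunctions).
Terms are separated by v.
Counting the disjuncts: 5 terms.

5


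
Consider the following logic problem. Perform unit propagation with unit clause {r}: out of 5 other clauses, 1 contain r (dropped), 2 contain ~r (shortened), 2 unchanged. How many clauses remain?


Satisfied (removed): 1
Shortened (remain): 2
Unchanged (remain): 2
Remaining = 2 + 2 = 4

4


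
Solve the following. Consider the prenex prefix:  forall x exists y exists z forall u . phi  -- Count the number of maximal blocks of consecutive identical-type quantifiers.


Quantifier-type sequence: A E E A  (A=forall, E=exists)
Group into maximal same-type runs:
  Ax1 | Ex2 | Ax1
Number of blocks = 3

3


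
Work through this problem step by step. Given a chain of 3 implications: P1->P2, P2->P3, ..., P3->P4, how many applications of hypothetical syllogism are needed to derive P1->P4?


With 3 implications in a chain connecting 4 propositions:
P1->P2, P2->P3, ..., P3->P4
Steps needed = (number of implications) - 1 = 3 - 1 = 2

2


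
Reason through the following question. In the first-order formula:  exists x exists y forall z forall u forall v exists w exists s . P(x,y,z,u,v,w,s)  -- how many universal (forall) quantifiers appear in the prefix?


Quantifier prefix: exists x exists y forall z forall u forall v exists w exists s
Mark each quantifier type:
  E E U U U E E
Universal count = 3, Existential count = 4
Asked for universal (forall) quantifiers: 3

3


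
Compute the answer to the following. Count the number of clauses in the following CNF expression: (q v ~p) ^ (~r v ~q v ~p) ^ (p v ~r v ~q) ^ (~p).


A CNF formula is a conjunction of clauses.
Clauses are separated by ^.
Counting the conjuncts: 4 clauses.

4


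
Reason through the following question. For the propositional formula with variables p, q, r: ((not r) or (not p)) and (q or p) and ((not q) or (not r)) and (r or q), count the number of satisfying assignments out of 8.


Evaluate all 8 assignments for p, q, r:
p=0, q=0, r=0: 0
p=0, q=0, r=1: 0
p=0, q=1, r=0: 1
p=0, q=1, r=1: 0
p=1, q=0, r=0: 0
p=1, q=0, r=1: 0
p=1, q=1, r=0: 1
p=1, q=1, r=1: 0
Satisfying count = 2

2


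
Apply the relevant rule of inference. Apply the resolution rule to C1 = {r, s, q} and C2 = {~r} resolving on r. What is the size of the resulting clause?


Remove r from C1 and ~r from C2.
C1 remainder: {s, q}
C2 remainder: {}
Union (resolvent): {q, s}
Resolvent has 2 literal(s).

2


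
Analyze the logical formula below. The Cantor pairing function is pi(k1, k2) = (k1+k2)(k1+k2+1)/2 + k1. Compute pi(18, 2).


k1 + k2 = 20
(k1+k2)(k1+k2+1)/2 = 20 * 21 / 2 = 210
pi = 210 + 18 = 228

228


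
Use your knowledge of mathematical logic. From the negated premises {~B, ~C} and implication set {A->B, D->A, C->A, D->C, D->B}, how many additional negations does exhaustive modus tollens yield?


Initial negated facts: {~B, ~C}
Apply modus tollens to closure:
  ~B and A->B  =>  ~A
  ~A and D->A  =>  ~D
Final negated: {~A, ~B, ~C, ~D}
New negations: {~A, ~D}
Count = 2

2


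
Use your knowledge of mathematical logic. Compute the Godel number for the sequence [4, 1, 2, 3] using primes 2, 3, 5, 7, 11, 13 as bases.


Encode each element as an exponent of the corresponding prime:
  2^4 = 16
  3^1 = 3
  5^2 = 25
  7^3 = 343
Product = 16 * 3 * 25 * 343 = 411600

411600


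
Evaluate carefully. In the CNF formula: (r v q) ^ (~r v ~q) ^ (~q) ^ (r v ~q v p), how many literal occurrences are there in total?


Counting literals in each clause:
Clause 1: 2 literal(s)
Clause 2: 2 literal(s)
Clause 3: 1 literal(s)
Clause 4: 3 literal(s)
Total = 8

8


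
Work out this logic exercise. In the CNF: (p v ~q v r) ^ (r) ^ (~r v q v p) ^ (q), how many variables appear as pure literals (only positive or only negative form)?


Check each variable for pure literal status:
p: pure positive
q: mixed (not pure)
r: mixed (not pure)
Pure literal count = 1

1


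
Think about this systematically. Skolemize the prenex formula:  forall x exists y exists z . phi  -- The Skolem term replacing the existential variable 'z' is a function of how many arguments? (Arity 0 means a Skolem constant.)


Quantifier prefix: forall x exists y exists z
'z' is existentially quantified at position 3.
Universal variables preceding it: x
Skolem function arity = 1

1


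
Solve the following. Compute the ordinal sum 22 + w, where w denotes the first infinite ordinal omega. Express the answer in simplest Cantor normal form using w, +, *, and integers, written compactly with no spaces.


Compute 22 + w.
Ordinal + is associative but NOT commutative; for finite n>0, n + w = w but w + n stays w+n.
Any finite left addend is absorbed by w on the right: 22 + w = w.
Result = w

w


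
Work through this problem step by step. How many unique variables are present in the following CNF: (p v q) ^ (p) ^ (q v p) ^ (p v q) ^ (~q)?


Identify each variable that appears in the formula.
Variables found: p, q
Count = 2

2
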